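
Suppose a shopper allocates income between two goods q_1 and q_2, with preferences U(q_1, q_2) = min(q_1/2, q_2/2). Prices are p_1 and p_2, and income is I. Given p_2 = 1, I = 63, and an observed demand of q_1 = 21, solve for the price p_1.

Leontief preferences: the optimum is at the kink where q_1/2 = q_2/2, i.e. q_2 = q_1.
Budget: p_1·q_1 + p_2·q_1 = I, so (2·p_1 + 2·p_2)·q_1 = 2·I.
Demand: q_1*(p_1,p_2,I) = 2·I/(2·p_1 + 2·p_2), q_2* = 2·I/(2·p_1 + 2·p_2).
Set q_1* = 21 in the demand function and solve for p_1: p_1 = 2.

p_1 = 2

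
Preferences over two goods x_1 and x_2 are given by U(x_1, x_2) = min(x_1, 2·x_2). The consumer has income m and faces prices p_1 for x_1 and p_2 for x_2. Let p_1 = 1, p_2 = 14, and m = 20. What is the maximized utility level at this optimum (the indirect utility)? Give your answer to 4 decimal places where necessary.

V = 2.5

With perfect complements, no substitution: consume in ratio x_1:x_2 = 2:1.
Budget: p_1·x_1 + p_2·(1/2)·x_1 = m, so (2·p_1 + p_2)·x_1 = 2·m.
Demand: x_1*(p_1,p_2,m) = 2·m/(2·p_1 + p_2), x_2* = m/(2·p_1 + p_2).
Here 2·1 + 14 = 16, giving x_1* = 2.5 and x_2* = 1.25.
Utility at the optimum: U(2.5, 1.25) = 2.5.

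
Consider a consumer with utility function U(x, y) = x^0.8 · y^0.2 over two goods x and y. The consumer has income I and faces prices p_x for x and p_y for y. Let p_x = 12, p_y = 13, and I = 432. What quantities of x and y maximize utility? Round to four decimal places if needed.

Demand: x*(p_x,p_y,I) = 0.8·I/p_x and y* = 0.2·I/p_y.
At p_x=12, p_y=13, I=432: x* = 0.8·432/12 = 28.8, y* = 6.6462.

x* = 28.8, y* = 6.6462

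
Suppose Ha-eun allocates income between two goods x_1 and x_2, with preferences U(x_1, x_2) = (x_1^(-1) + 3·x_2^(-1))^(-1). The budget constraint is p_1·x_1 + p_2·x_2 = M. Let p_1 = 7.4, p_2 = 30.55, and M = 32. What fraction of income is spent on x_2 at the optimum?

MRS = MU_x_1/MU_x_2 = (1/3)·(x_2/x_1)^(2). Set equal to p_1/p_2.
Solve for the ratio: x_2/x_1 = [3·p_1/p_2]^(0.5).
With the ratio pinned down, the budget gives x_1* = M/(p_1 + p_2·(x_2/x_1)) and x_2* = (x_2/x_1)·x_1*.
Numerically x_2/x_1 = 0.852454, so x_1* = 32/(7.4 + 30.55·0.852454) = 0.9569 and x_2* = 0.852454·0.9569 = 0.8157.
Expenditure on x_2: 30.55·0.8157 = 24.9192; share = 0.7787.

share on x_2 = 0.7787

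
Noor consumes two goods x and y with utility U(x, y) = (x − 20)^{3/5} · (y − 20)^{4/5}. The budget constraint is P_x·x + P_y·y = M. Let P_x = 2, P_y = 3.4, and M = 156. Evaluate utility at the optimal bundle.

This is Cobb-Douglas in (x−20, y−20): tangency gives 0.6·P_y·(y−20) = 0.8·P_x·(x−20).
After buying the subsistence bundle (20, 20), a share 3/7 of the remaining income goes to x: x* = 20 + 3/7·(M − 20P_x − 20P_y)/P_x.
Discretionary income = 156 − 20·2 − 20·3.4 = 48; x* = 20 + 3/7·48/2 = 30.2857; y* = 20 + 4/7·48/3.4 = 28.0672.
Utility at the optimum: U(30.2857, 28.0672) = 21.5139.

V = 21.5139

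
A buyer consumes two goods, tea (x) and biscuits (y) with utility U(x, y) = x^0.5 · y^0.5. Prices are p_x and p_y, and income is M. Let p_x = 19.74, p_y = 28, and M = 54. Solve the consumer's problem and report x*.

Demand: x*(p_x,p_y,M) = 0.5·M/p_x and y* = 0.5·M/p_y.
At p_x=19.74, p_y=28, M=54: x* = 0.5·54/19.74 = 1.3678.

x* = 1.3678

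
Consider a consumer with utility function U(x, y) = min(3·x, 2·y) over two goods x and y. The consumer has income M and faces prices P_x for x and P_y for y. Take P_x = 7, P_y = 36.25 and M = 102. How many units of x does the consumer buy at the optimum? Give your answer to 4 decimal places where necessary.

x* = 1.6619

With perfect complements, no substitution: consume in ratio x:y = 2:3.
Budget: P_x·x + P_y·(3/2)·x = M, so (2·P_x + 3·P_y)·x = 2·M.
Demand: x*(P_x,P_y,M) = 2·M/(2·P_x + 3·P_y), y* = 3·M/(2·P_x + 3·P_y).
Here 2·7 + 3·36.25 = 122.75, giving x* = 1.6619.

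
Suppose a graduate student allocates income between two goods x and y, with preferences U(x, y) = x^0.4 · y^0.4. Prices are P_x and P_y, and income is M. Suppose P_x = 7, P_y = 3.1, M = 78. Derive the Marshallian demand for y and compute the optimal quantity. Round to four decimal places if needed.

Tangency: MRS = y/x = P_x/P_y.
Rearranging, P_y·y = P_x·x. Substituting into the budget gives P_x·x·(1 + 1) = M.
Demand: x*(P_x,P_y,M) = 0.5·M/P_x and y* = 0.5·M/P_y.
At P_x=7, P_y=3.1, M=78: y* = 0.5·78/3.1 = 12.5806.

y* = 12.5806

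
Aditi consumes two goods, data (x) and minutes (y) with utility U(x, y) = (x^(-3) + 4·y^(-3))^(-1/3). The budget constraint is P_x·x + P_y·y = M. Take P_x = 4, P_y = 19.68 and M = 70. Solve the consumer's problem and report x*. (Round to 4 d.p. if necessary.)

x* = 3.0854

From the CES first-order condition, (1/4)·(y/x)^(4) = P_x/P_y.
Hence y/x = (4·P_x/P_y)^(1/(4)), i.e. raised to the 0.25 power.
Substitute y = (y/x)·x into the budget: x* = M/(P_x + P_y·(y/x)).
Numerically y/x = 0.949563, so x* = 70/(4 + 19.68·0.949563) = 3.0854.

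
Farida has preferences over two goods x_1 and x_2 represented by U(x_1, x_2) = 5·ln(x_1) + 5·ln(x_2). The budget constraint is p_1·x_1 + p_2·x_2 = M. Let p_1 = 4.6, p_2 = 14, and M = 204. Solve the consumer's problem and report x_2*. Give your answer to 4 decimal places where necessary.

Demand: x_1*(p_1,p_2,M) = 0.5·M/p_1 and x_2* = 0.5·M/p_2.
At p_1=4.6, p_2=14, M=204: x_2* = 0.5·204/14 = 7.2857.

x_2* = 7.2857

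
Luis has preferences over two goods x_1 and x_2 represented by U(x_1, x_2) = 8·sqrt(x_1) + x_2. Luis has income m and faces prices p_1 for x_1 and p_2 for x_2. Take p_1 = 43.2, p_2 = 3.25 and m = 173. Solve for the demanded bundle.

Plugging in: x_1* = (4·3.25/43.2)² = 0.0906, x_2* = 52.0271.

x_1* = 0.0906, x_2* = 52.0271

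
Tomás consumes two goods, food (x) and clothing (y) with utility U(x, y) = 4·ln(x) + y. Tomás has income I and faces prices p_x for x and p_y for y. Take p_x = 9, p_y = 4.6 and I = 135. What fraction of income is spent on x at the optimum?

Set MRS = p_x/p_y: (4/x)/1 = p_x/p_y.
So x*(p_x,p_y) = 4·p_y/p_x, independent of income; and y* = (I − 4·p_y)/p_y.
At the given prices: x* = 4·4.6/9 = 2.0444, and y* = 25.3478.
Expenditure on x: 9·2.0444 = 18.4; share = 0.1363.

share on x = 0.1363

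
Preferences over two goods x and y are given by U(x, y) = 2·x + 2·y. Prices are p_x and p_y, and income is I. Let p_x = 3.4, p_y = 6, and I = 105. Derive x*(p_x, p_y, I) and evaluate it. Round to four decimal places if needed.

Perfect substitutes: compare marginal utility per dollar. 2/p_x vs 2/p_y → 0.5882 vs 0.3333.
x gives more utility per dollar, so spend all income on x: x* = I/p_x, y* = 0.
Numerically: x* = 30.8824, y* = 0.

x* = 30.8824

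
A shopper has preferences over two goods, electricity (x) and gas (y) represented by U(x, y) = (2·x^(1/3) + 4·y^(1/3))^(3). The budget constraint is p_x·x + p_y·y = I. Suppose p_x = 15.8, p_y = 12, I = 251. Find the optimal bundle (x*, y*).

Numerically y/x = 4.273254, so x* = 251/(15.8 + 12·4.273254) = 3.7419 and y* = 4.273254·3.7419 = 15.9899.

x* = 3.7419, y* = 15.9899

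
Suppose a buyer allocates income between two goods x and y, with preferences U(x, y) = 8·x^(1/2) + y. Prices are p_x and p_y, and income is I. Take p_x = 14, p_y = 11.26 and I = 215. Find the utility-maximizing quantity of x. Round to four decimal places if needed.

x* = 10.35

MU_x = 4/√x, MU_y = 1. Tangency: 4/√x = p_x/p_y.
Thus x* = (4·p_y/p_x)² — independent of I — with the rest of income spent on y.
Plugging in: x* = (4·11.26/14)² = 10.35.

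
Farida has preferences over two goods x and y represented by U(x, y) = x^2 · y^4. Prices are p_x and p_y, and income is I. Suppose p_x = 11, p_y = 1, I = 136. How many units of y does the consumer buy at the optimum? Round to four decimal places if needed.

y* = 90.6667

Demand: x*(p_x,p_y,I) = 1/3·I/p_x and y* = 2/3·I/p_y.
At p_x=11, p_y=1, I=136: y* = 2/3·136/1 = 90.6667.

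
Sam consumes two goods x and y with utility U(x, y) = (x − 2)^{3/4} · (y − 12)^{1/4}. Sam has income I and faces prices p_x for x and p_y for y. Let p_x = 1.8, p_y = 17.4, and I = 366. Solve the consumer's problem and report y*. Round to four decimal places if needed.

Let x' = x−2, y' = y−12. MRS = 3·y'/x' = p_x/p_y.
After buying the subsistence bundle (2, 12), a share 0.75 of the remaining income goes to x: x* = 2 + 0.75·(I − 2p_x − 12p_y)/p_x.
Discretionary income = 366 − 2·1.8 − 12·17.4 = 153.6; y* = 12 + 0.25·153.6/17.4 = 14.2069.

y* = 14.2069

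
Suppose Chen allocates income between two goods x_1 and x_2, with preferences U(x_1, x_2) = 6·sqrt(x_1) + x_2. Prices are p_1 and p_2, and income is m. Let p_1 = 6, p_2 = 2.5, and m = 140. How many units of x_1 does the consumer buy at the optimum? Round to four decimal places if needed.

x_1* = 1.5625

Set MRS = p_1/p_2: 3·x_1^(−1/2) = p_1/p_2.
Thus x_1* = (3·p_2/p_1)² — independent of m — with the rest of income spent on x_2.
Plugging in: x_1* = (3·2.5/6)² = 1.5625.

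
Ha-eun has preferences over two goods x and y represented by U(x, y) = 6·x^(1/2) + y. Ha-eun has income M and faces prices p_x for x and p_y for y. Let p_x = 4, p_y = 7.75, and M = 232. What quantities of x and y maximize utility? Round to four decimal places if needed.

Set MRS = p_x/p_y: 3·x^(−1/2) = p_x/p_y.
Thus x* = (3·p_y/p_x)² — independent of M — with the rest of income spent on y.
Plugging in: x* = (3·7.75/4)² = 33.7852, y* = 12.498.

x* = 33.7852, y* = 12.498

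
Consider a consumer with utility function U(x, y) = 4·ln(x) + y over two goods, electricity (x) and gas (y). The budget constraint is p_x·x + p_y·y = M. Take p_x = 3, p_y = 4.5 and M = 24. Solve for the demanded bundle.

Set MRS = p_x/p_y: (4/x)/1 = p_x/p_y.
So x*(p_x,p_y) = 4·p_y/p_x, independent of income; and y* = (M − 4·p_y)/p_y.
At the given prices: x* = 4·4.5/3 = 6, and y* = 1.3333.

x* = 6, y* = 1.3333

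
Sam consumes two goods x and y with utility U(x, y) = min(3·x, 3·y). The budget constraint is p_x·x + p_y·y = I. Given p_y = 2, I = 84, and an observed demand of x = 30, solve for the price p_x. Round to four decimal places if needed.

With perfect complements, no substitution: consume in ratio x:y = 3:3.
Budget: p_x·x + p_y·x = I, so (3·p_x + 3·p_y)·x = 3·I.
Demand: x*(p_x,p_y,I) = 3·I/(3·p_x + 3·p_y), y* = 3·I/(3·p_x + 3·p_y).
Set x* = 30 in the demand function and solve for p_x: p_x = 0.8.

p_x = 0.8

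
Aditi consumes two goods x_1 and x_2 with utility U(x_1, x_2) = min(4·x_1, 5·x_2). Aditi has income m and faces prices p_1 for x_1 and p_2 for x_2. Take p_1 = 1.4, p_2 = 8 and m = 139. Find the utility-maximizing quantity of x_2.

Leontief preferences: the optimum is at the kink where x_1/5 = x_2/4, i.e. x_2 = (4/5)·x_1.
Budget: p_1·x_1 + p_2·(4/5)·x_1 = m, so (5·p_1 + 4·p_2)·x_1 = 5·m.
Demand: x_1*(p_1,p_2,m) = 5·m/(5·p_1 + 4·p_2), x_2* = 4·m/(5·p_1 + 4·p_2).
Here 5·1.4 + 4·8 = 39, giving x_2* = 14.2564.

x_2* = 14.2564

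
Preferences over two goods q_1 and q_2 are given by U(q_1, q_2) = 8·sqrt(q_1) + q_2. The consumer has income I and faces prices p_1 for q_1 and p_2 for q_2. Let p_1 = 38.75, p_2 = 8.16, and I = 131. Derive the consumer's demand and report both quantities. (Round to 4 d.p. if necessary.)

q_1* = 0.7095, q_2* = 12.6846

Set MRS = p_1/p_2: 4·q_1^(−1/2) = p_1/p_2.
Thus q_1* = (4·p_2/p_1)² — independent of I — with the rest of income spent on q_2.
Plugging in: q_1* = (4·8.16/38.75)² = 0.7095, q_2* = 12.6846.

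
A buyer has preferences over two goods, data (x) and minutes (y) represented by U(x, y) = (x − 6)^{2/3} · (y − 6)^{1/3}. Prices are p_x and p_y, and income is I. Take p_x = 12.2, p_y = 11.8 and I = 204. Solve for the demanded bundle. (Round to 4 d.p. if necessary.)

After buying the subsistence bundle (6, 6), a share 2/3 of the remaining income goes to x: x* = 6 + 2/3·(I − 6p_x − 6p_y)/p_x.
Discretionary income = 204 − 6·12.2 − 6·11.8 = 60; x* = 6 + 2/3·60/12.2 = 9.2787; y* = 6 + 1/3·60/11.8 = 7.6949.

x* = 9.2787, y* = 7.6949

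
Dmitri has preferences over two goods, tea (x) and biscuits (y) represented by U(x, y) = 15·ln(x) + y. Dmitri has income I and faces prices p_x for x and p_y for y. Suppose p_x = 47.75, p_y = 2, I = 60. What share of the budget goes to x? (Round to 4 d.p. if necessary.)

share on x = 0.5

MU_x = 15/x, MU_y = 1. Tangency: 15/x = p_x/p_y.
So x*(p_x,p_y) = 15·p_y/p_x, independent of income; and y* = (I − 15·p_y)/p_y.
At the given prices: x* = 15·2/47.75 = 0.6283, and y* = 15.
Expenditure on x: 47.75·0.6283 = 30; share = 0.5.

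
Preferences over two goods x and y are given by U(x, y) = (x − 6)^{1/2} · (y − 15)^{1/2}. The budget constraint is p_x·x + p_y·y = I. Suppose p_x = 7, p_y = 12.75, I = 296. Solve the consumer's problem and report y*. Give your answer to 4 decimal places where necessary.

y* = 17.4608

Let x' = x−6, y' = y−15. MRS = y'/x' = p_x/p_y.
Substituting into the budget: x* = 6 + 0.5·(I − 6·p_x − 15·p_y)/p_x, and y* = 15 + 0.5·(…)/p_y.
Discretionary income = 296 − 6·7 − 15·12.75 = 62.75; y* = 15 + 0.5·62.75/12.75 = 17.4608.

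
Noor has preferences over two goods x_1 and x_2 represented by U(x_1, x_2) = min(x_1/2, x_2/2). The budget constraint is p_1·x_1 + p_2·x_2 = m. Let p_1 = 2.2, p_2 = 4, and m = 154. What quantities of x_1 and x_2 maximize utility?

Here 2·2.2 + 2·4 = 12.4, giving x_1* = 24.8387 and x_2* = 24.8387.

x_1* = 24.8387, x_2* = 24.8387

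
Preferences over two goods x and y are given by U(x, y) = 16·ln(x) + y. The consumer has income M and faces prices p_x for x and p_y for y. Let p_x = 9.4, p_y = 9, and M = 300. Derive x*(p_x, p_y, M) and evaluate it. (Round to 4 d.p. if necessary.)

Set MRS = p_x/p_y: (16/x)/1 = p_x/p_y.
So x*(p_x,p_y) = 16·p_y/p_x, independent of income; and y* = (M − 16·p_y)/p_y.
At the given prices: x* = 16·9/9.4 = 15.3191.

x* = 15.3191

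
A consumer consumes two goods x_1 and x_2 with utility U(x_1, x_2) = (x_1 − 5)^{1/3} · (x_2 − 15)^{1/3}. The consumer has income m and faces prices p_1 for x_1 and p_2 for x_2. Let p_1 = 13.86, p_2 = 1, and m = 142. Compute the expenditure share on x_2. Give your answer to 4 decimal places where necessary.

MRS = (x_2−15)/(x_1−5). Tangency with p_1/p_2 gives x_2−15 = (p_1/p_2)·(x_1−5).
Substituting into the budget: x_1* = 5 + 0.5·(m − 5·p_1 − 15·p_2)/p_1, and x_2* = 15 + 0.5·(…)/p_2.
Discretionary income = 142 − 5·13.86 − 15·1 = 57.7; x_1* = 5 + 0.5·57.7/13.86 = 7.0815; x_2* = 15 + 0.5·57.7/1 = 43.85.
Expenditure on x_2: 1·43.85 = 43.85; share = 0.3088.

share on x_2 = 0.3088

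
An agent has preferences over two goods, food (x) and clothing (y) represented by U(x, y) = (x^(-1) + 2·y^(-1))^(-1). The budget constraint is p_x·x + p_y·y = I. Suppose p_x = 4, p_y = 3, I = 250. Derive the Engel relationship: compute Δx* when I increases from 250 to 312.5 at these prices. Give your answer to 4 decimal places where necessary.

Δx* = 7.0233

From the CES first-order condition, (1/2)·(y/x)^(2) = p_x/p_y.
Solve for the ratio: y/x = [2·p_x/p_y]^(0.5).
With the ratio pinned down, the budget gives x* = I/(p_x + p_y·(y/x)) and y* = (y/x)·x*.
Numerically y/x = 1.632993, so x* = 250/(4 + 3·1.632993) = 28.0931.
At I' = 312.5: x* = 35.1164. Change: 35.1164 − 28.0931 = 7.0233.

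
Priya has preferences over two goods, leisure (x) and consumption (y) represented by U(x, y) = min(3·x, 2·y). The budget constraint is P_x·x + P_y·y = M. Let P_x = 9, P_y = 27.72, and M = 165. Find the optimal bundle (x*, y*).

With perfect complements, no substitution: consume in ratio x:y = 2:3.
Budget: P_x·x + P_y·(3/2)·x = M, so (2·P_x + 3·P_y)·x = 2·M.
Demand: x*(P_x,P_y,M) = 2·M/(2·P_x + 3·P_y), y* = 3·M/(2·P_x + 3·P_y).
Here 2·9 + 3·27.72 = 101.16, giving x* = 3.2622 and y* = 4.8932.

x* = 3.2622, y* = 4.8932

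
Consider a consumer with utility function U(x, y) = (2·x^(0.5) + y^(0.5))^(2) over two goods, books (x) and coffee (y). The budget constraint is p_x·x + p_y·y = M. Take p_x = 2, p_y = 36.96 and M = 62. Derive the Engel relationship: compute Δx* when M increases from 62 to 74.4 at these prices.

Substitute y = (y/x)·x into the budget: x* = M/(p_x + p_y·(y/x)).
Numerically y/x = 0.000732, so x* = 62/(2 + 36.96·0.000732) = 30.5862.
At M' = 74.4: x* = 36.7035. Change: 36.7035 − 30.5862 = 6.1172.

Δx* = 6.1172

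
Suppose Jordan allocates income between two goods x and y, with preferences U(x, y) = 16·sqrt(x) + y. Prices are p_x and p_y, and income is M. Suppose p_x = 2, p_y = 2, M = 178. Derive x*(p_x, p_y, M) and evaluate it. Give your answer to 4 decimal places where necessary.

x* = 64

Utility is quasi-linear in y; the FOC for x is 8/√x = p_x/p_y.
Solve: √x = 8·p_y/p_x, so x*(p_x,p_y) = (8·p_y/p_x)², and y* = (M − p_x·x*)/p_y.
Plugging in: x* = (8·2/2)² = 64.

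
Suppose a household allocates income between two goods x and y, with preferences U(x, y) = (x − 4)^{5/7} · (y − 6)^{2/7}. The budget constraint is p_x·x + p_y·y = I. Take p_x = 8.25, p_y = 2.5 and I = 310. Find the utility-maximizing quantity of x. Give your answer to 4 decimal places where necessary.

x* = 26.684

After buying the subsistence bundle (4, 6), a share 5/7 of the remaining income goes to x: x* = 4 + 5/7·(I − 4p_x − 6p_y)/p_x.
Discretionary income = 310 − 4·8.25 − 6·2.5 = 262; x* = 4 + 5/7·262/8.25 = 26.684.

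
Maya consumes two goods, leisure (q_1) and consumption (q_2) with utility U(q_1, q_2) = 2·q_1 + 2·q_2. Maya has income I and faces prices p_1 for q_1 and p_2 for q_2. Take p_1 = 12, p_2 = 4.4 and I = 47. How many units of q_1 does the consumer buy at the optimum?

q_1* = 0

Linear utility — the consumer picks whichever good has higher MU/price: 2/12 = 0.1667 vs 2/4.4 = 0.4545.
q_2 gives more utility per dollar, so spend all income on q_2: q_2* = I/p_2, q_1* = 0.
Numerically: q_1* = 0, q_2* = 10.6818.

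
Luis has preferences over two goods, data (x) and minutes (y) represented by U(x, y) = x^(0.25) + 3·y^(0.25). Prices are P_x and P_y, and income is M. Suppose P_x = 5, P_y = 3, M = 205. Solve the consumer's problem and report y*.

MRS = MU_x/MU_y = (1/3)·(y/x)^(0.75). Set equal to P_x/P_y.
Hence y/x = (3·P_x/P_y)^(1/(0.75)), i.e. raised to the 4/3 power.
With the ratio pinned down, the budget gives x* = M/(P_x + P_y·(y/x)) and y* = (y/x)·x*.
Numerically y/x = 8.54988, so x* = 205/(5 + 3·8.54988) = 6.6885 and y* = 8.54988·6.6885 = 57.1858.

y* = 57.1858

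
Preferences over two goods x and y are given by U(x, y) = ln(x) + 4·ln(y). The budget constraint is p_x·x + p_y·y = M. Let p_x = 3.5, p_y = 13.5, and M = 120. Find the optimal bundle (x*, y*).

MU_x/MU_y = (y)/(4·x); tangency sets this equal to p_x/p_y.
Rearranging, p_y·y = 4·p_x·x. Substituting into the budget gives p_x·x·(1 + 4) = M.
Demand: x*(p_x,p_y,M) = 0.2·M/p_x and y* = 0.8·M/p_y.
At p_x=3.5, p_y=13.5, M=120: x* = 0.2·120/3.5 = 6.8571, y* = 7.1111.

x* = 6.8571, y* = 7.1111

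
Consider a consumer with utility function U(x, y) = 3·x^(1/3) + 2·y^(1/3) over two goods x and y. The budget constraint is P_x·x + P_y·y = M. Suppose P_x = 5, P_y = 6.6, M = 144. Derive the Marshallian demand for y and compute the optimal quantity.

MU_x ∝ 3·x^(-2/3), MU_y ∝ 2·y^(-2/3), so MRS = (3/2)·(y/x)^(2/3) = P_x/P_y.
Hence y/x = ((2/3)·P_x/P_y)^(1/(2/3)), i.e. raised to the 1.5 power.
With the ratio pinned down, the budget gives x* = M/(P_x + P_y·(y/x)) and y* = (y/x)·x*.
Numerically y/x = 0.358924, so x* = 144/(5 + 6.6·0.358924) = 19.5416 and y* = 0.358924·19.5416 = 7.0139.

y* = 7.0139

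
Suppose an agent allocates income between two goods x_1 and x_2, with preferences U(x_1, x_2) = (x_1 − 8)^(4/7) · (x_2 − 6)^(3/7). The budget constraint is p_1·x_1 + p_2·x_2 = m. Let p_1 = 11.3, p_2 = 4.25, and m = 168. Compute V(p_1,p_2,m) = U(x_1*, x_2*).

V = 3.5415

This is Cobb-Douglas in (x_1−8, x_2−6): tangency gives 4/7·p_2·(x_2−6) = 3/7·p_1·(x_1−8).
After buying the subsistence bundle (8, 6), a share 4/7 of the remaining income goes to x_1: x_1* = 8 + 4/7·(m − 8p_1 − 6p_2)/p_1.
Discretionary income = 168 − 8·11.3 − 6·4.25 = 52.1; x_1* = 8 + 4/7·52.1/11.3 = 10.6346; x_2* = 6 + 3/7·52.1/4.25 = 11.2538.
Utility at the optimum: U(10.6346, 11.2538) = 3.5415.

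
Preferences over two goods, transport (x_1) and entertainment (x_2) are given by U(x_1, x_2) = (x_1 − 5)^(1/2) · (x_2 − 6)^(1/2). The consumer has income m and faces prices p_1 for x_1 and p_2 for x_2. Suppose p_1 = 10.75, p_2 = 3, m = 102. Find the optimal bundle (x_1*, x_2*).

Discretionary income = 102 − 5·10.75 − 6·3 = 30.25; x_1* = 5 + 0.5·30.25/10.75 = 6.407; x_2* = 6 + 0.5·30.25/3 = 11.0417.

x_1* = 6.407, x_2* = 11.0417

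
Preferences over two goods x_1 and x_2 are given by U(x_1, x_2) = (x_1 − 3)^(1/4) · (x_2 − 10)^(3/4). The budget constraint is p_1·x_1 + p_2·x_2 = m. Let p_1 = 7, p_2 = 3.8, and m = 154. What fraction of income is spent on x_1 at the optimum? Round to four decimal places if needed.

Discretionary income = 154 − 3·7 − 10·3.8 = 95; x_1* = 3 + 0.25·95/7 = 6.3929; x_2* = 10 + 0.75·95/3.8 = 28.75.
Expenditure on x_1: 7·6.3929 = 44.75; share = 0.2906.

share on x_1 = 0.2906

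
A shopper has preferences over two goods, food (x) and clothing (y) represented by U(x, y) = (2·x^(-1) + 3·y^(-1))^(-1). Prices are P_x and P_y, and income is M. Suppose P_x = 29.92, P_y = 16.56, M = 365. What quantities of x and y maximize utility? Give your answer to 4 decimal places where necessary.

x* = 6.3831, y* = 10.5082

MU_x ∝ 2·x^(-2), MU_y ∝ 3·y^(-2), so MRS = (2/3)·(y/x)^(2) = P_x/P_y.
Solve for the ratio: y/x = [(3/2)·P_x/P_y]^(0.5).
With the ratio pinned down, the budget gives x* = M/(P_x + P_y·(y/x)) and y* = (y/x)·x*.
Numerically y/x = 1.646252, so x* = 365/(29.92 + 16.56·1.646252) = 6.3831 and y* = 1.646252·6.3831 = 10.5082.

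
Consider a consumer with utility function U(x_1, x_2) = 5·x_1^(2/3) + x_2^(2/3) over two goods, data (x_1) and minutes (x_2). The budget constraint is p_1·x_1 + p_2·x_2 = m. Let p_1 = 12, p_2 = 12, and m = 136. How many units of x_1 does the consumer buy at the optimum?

x_1* = 11.2434

MRS = MU_x_1/MU_x_2 = 5·(x_2/x_1)^(1/3). Set equal to p_1/p_2.
Solve for the ratio: x_2/x_1 = [(1/5)·p_1/p_2]^(3).
Substitute x_2 = (x_2/x_1)·x_1 into the budget: x_1* = m/(p_1 + p_2·(x_2/x_1)).
Numerically x_2/x_1 = 0.008, so x_1* = 136/(12 + 12·0.008) = 11.2434.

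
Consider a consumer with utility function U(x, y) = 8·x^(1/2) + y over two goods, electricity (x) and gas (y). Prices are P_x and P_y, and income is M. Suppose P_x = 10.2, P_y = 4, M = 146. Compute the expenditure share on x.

MU_x = 4/√x, MU_y = 1. Tangency: 4/√x = P_x/P_y.
Solve: √x = 4·P_y/P_x, so x*(P_x,P_y) = (4·P_y/P_x)², and y* = (M − P_x·x*)/P_y.
Plugging in: x* = (4·4/10.2)² = 2.4606, y* = 30.2255.
Expenditure on x: 10.2·2.4606 = 25.098; share = 0.1719.

share on x = 0.1719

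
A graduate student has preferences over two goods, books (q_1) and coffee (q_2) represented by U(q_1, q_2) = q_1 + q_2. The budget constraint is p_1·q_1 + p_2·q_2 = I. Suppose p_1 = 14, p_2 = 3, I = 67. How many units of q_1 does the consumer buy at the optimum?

Numerically: q_1* = 0, q_2* = 22.3333.

q_1* = 0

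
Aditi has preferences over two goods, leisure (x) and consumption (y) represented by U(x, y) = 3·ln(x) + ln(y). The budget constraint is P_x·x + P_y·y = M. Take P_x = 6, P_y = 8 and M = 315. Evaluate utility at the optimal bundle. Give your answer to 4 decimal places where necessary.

V = 13.3062

The MRS is 3·y/x. Set MRS = P_x/P_y.
So 3·P_y·y = P_x·x; combined with the budget, a share 0.75 of income goes to x.
Demand: x*(P_x,P_y,M) = 0.75·M/P_x and y* = 0.25·M/P_y.
At P_x=6, P_y=8, M=315: x* = 0.75·315/6 = 39.375, y* = 9.8438.
Utility at the optimum: U(39.375, 9.8438) = 13.3062.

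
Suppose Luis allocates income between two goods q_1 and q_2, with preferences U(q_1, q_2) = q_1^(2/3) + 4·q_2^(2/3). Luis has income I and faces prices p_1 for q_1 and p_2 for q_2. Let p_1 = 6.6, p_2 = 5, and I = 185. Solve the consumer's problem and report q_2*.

q_2* = 36.6712

MRS = MU_q_1/MU_q_2 = (1/4)·(q_2/q_1)^(1/3). Set equal to p_1/p_2.
Hence q_2/q_1 = (4·p_1/p_2)^(1/(1/3)), i.e. raised to the 3 power.
Substitute q_2 = (q_2/q_1)·q_1 into the budget: q_1* = I/(p_1 + p_2·(q_2/q_1)).
Numerically q_2/q_1 = 147.197952, so q_1* = 185/(6.6 + 5·147.197952) = 0.2491 and q_2* = 147.197952·0.2491 = 36.6712.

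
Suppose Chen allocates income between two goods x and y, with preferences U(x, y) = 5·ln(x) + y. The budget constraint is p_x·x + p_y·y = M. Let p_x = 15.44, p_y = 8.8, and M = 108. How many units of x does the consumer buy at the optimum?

x* = 2.8497

Set MRS = p_x/p_y: (5/x)/1 = p_x/p_y.
So x*(p_x,p_y) = 5·p_y/p_x, independent of income; and y* = (M − 5·p_y)/p_y.
At the given prices: x* = 5·8.8/15.44 = 2.8497.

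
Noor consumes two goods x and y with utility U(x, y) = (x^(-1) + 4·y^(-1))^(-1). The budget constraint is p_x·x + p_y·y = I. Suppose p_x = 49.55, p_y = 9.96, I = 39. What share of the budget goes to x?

MU_x ∝ x^(-2), MU_y ∝ 4·y^(-2), so MRS = (1/4)·(y/x)^(2) = p_x/p_y.
Solve for the ratio: y/x = [4·p_x/p_y]^(0.5).
Substitute y = (y/x)·x into the budget: x* = I/(p_x + p_y·(y/x)).
Numerically y/x = 4.460897, so x* = 39/(49.55 + 9.96·4.460897) = 0.415 and y* = 4.460897·0.415 = 1.8512.
Expenditure on x: 49.55·0.415 = 20.5622; share = 0.5272.

share on x = 0.5272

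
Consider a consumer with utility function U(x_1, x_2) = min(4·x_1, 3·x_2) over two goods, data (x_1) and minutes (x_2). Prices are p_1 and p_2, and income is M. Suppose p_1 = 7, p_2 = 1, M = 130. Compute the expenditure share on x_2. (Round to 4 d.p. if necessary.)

share on x_2 = 0.16

Leontief preferences: the optimum is at the kink where x_1/3 = x_2/4, i.e. x_2 = (4/3)·x_1.
Budget: p_1·x_1 + p_2·(4/3)·x_1 = M, so (3·p_1 + 4·p_2)·x_1 = 3·M.
Demand: x_1*(p_1,p_2,M) = 3·M/(3·p_1 + 4·p_2), x_2* = 4·M/(3·p_1 + 4·p_2).
Here 3·7 + 4·1 = 25, giving x_1* = 15.6 and x_2* = 20.8.
Expenditure on x_2: 1·20.8 = 20.8; share = 0.16.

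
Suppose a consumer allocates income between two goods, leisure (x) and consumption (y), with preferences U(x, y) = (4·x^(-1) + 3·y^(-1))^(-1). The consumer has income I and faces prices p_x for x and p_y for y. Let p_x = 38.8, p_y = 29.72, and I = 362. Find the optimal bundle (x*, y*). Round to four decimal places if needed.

x* = 5.3073, y* = 5.2516

MU_x ∝ 4·x^(-2), MU_y ∝ 3·y^(-2), so MRS = (4/3)·(y/x)^(2) = p_x/p_y.
Hence y/x = ((3/4)·p_x/p_y)^(1/(2)), i.e. raised to the 0.5 power.
With the ratio pinned down, the budget gives x* = I/(p_x + p_y·(y/x)) and y* = (y/x)·x*.
Numerically y/x = 0.989514, so x* = 362/(38.8 + 29.72·0.989514) = 5.3073 and y* = 0.989514·5.3073 = 5.2516.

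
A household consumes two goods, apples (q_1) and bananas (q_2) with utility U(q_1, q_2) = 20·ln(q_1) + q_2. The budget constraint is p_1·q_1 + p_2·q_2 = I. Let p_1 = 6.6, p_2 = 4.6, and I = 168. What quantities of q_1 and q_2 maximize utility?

q_1* = 13.9394, q_2* = 16.5217

Set MRS = p_1/p_2: (20/q_1)/1 = p_1/p_2.
So q_1*(p_1,p_2) = 20·p_2/p_1, independent of income; and q_2* = (I − 20·p_2)/p_2.
At the given prices: q_1* = 20·4.6/6.6 = 13.9394, and q_2* = 16.5217.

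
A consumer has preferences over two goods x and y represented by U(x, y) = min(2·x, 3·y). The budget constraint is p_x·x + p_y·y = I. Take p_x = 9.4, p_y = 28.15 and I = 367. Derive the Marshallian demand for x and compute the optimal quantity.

Leontief preferences: the optimum is at the kink where x/3 = y/2, i.e. y = (2/3)·x.
Budget: p_x·x + p_y·(2/3)·x = I, so (3·p_x + 2·p_y)·x = 3·I.
Demand: x*(p_x,p_y,I) = 3·I/(3·p_x + 2·p_y), y* = 2·I/(3·p_x + 2·p_y).
Here 3·9.4 + 2·28.15 = 84.5, giving x* = 13.0296.

x* = 13.0296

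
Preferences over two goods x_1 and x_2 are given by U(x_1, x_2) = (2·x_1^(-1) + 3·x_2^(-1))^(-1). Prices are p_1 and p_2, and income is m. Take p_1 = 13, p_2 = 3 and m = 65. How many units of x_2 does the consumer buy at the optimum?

Numerically x_2/x_1 = 2.54951, so x_1* = 65/(13 + 3·2.54951) = 3.1479 and x_2* = 2.54951·3.1479 = 8.0257.

x_2* = 8.0257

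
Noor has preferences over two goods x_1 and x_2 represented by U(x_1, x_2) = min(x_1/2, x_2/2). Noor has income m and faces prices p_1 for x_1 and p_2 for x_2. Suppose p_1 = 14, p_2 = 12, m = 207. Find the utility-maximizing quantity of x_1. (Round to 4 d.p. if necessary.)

x_1* = 7.9615

Leontief preferences: the optimum is at the kink where x_1/2 = x_2/2, i.e. x_2 = x_1.
Budget: p_1·x_1 + p_2·x_1 = m, so (2·p_1 + 2·p_2)·x_1 = 2·m.
Demand: x_1*(p_1,p_2,m) = 2·m/(2·p_1 + 2·p_2), x_2* = 2·m/(2·p_1 + 2·p_2).
Here 2·14 + 2·12 = 52, giving x_1* = 7.9615.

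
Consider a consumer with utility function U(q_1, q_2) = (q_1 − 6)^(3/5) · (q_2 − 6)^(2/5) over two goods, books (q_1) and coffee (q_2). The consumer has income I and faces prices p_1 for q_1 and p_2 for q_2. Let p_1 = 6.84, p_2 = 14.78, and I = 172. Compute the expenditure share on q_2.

share on q_2 = 0.6139

Substituting into the budget: q_1* = 6 + 0.6·(I − 6·p_1 − 6·p_2)/p_1, and q_2* = 6 + 0.4·(…)/p_2.
Discretionary income = 172 − 6·6.84 − 6·14.78 = 42.28; q_1* = 6 + 0.6·42.28/6.84 = 9.7088; q_2* = 6 + 0.4·42.28/14.78 = 7.1442.
Expenditure on q_2: 14.78·7.1442 = 105.592; share = 0.6139.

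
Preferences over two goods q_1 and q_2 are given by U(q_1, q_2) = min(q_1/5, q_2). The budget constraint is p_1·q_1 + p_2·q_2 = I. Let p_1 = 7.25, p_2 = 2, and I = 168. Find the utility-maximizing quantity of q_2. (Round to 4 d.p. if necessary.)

q_2* = 4.3922

Demand: q_1*(p_1,p_2,I) = 5·I/(5·p_1 + p_2), q_2* = I/(5·p_1 + p_2).
Here 5·7.25 + 2 = 38.25, giving q_2* = 4.3922.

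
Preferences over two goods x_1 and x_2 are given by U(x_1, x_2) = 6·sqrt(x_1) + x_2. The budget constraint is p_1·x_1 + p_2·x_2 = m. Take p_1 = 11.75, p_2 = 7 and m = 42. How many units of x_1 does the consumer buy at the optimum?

x_1* = 3.1942

Utility is quasi-linear in x_2; the FOC for x_1 is 3/√x_1 = p_1/p_2.
Thus x_1* = (3·p_2/p_1)² — independent of m — with the rest of income spent on x_2.
Plugging in: x_1* = (3·7/11.75)² = 3.1942.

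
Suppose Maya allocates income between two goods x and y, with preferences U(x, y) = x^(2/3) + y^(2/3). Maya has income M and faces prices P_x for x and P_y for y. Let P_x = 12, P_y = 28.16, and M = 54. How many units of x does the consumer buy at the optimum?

From the CES first-order condition, (y/x)^(1/3) = P_x/P_y.
Hence y/x = (P_x/P_y)^(1/(1/3)), i.e. raised to the 3 power.
Substitute y = (y/x)·x into the budget: x* = M/(P_x + P_y·(y/x)).
Numerically y/x = 0.077383, so x* = 54/(12 + 28.16·0.077383) = 3.8084.

x* = 3.8084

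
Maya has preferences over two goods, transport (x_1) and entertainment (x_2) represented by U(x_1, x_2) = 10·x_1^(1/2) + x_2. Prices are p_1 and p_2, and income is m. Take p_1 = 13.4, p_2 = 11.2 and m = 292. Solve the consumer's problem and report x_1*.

x_1* = 17.4649

MU_x_1 = 5/√x_1, MU_x_2 = 1. Tangency: 5/√x_1 = p_1/p_2.
Thus x_1* = (5·p_2/p_1)² — independent of m — with the rest of income spent on x_2.
Plugging in: x_1* = (5·11.2/13.4)² = 17.4649.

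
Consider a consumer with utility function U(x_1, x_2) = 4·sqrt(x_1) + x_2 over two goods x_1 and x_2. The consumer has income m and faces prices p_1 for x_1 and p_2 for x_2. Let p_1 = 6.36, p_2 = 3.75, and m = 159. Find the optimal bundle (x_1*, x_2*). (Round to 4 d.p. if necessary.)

MU_x_1 = 2/√x_1, MU_x_2 = 1. Tangency: 2/√x_1 = p_1/p_2.
Solve: √x_1 = 2·p_2/p_1, so x_1*(p_1,p_2) = (2·p_2/p_1)², and x_2* = (m − p_1·x_1*)/p_2.
Plugging in: x_1* = (2·3.75/6.36)² = 1.3906, x_2* = 40.0415.

x_1* = 1.3906, x_2* = 40.0415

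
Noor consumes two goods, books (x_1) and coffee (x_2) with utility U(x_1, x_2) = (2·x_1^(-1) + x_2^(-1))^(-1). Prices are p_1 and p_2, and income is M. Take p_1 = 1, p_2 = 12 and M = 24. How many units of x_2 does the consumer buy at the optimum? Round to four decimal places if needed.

MRS = MU_x_1/MU_x_2 = 2·(x_2/x_1)^(2). Set equal to p_1/p_2.
Solve for the ratio: x_2/x_1 = [(1/2)·p_1/p_2]^(0.5).
With the ratio pinned down, the budget gives x_1* = M/(p_1 + p_2·(x_2/x_1)) and x_2* = (x_2/x_1)·x_1*.
Numerically x_2/x_1 = 0.204124, so x_1* = 24/(1 + 12·0.204124) = 6.9576 and x_2* = 0.204124·6.9576 = 1.4202.

x_2* = 1.4202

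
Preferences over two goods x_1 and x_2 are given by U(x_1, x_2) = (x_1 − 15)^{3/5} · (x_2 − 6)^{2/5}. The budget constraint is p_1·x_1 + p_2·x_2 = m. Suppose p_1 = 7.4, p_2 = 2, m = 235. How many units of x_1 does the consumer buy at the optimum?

x_1* = 24.0811

Let x_1' = x_1−15, x_2' = x_2−6. MRS = (3/2)·x_2'/x_1' = p_1/p_2.
After buying the subsistence bundle (15, 6), a share 0.6 of the remaining income goes to x_1: x_1* = 15 + 0.6·(m − 15p_1 − 6p_2)/p_1.
Discretionary income = 235 − 15·7.4 − 6·2 = 112; x_1* = 15 + 0.6·112/7.4 = 24.0811.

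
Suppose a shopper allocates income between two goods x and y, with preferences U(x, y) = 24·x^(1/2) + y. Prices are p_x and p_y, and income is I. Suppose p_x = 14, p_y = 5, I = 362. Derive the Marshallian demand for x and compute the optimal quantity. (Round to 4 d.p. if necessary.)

Utility is quasi-linear in y; the FOC for x is 12/√x = p_x/p_y.
Thus x* = (12·p_y/p_x)² — independent of I — with the rest of income spent on y.
Plugging in: x* = (12·5/14)² = 18.3673.

x* = 18.3673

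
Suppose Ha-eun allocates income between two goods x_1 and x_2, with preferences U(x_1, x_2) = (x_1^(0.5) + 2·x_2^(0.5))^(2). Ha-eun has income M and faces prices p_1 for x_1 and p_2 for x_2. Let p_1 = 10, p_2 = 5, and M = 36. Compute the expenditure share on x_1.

From the CES first-order condition, (1/2)·(x_2/x_1)^(0.5) = p_1/p_2.
Solve for the ratio: x_2/x_1 = [2·p_1/p_2]^(2).
With the ratio pinned down, the budget gives x_1* = M/(p_1 + p_2·(x_2/x_1)) and x_2* = (x_2/x_1)·x_1*.
Numerically x_2/x_1 = 16, so x_1* = 36/(10 + 5·16) = 0.4 and x_2* = 16·0.4 = 6.4.
Expenditure on x_1: 10·0.4 = 4; share = 0.1111.

share on x_1 = 0.1111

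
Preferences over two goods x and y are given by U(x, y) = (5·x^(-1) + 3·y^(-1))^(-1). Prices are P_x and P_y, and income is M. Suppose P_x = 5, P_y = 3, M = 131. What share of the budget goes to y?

share on y = 0.375

MRS = MU_x/MU_y = (5/3)·(y/x)^(2). Set equal to P_x/P_y.
Solve for the ratio: y/x = [(3/5)·P_x/P_y]^(0.5).
With the ratio pinned down, the budget gives x* = M/(P_x + P_y·(y/x)) and y* = (y/x)·x*.
Numerically y/x = 1, so x* = 131/(5 + 3·1) = 16.375 and y* = 1·16.375 = 16.375.
Expenditure on y: 3·16.375 = 49.125; share = 0.375.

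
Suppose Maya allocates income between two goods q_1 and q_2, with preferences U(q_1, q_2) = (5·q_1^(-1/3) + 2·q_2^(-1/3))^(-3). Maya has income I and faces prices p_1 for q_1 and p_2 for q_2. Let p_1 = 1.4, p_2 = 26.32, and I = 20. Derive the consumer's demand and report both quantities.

From the CES first-order condition, (5/2)·(q_2/q_1)^(4/3) = p_1/p_2.
Solve for the ratio: q_2/q_1 = [(2/5)·p_1/p_2]^(0.75).
Substitute q_2 = (q_2/q_1)·q_1 into the budget: q_1* = I/(p_1 + p_2·(q_2/q_1)).
Numerically q_2/q_1 = 0.055709, so q_1* = 20/(1.4 + 26.32·0.055709) = 6.9777 and q_2* = 0.055709·6.9777 = 0.3887.

q_1* = 6.9777, q_2* = 0.3887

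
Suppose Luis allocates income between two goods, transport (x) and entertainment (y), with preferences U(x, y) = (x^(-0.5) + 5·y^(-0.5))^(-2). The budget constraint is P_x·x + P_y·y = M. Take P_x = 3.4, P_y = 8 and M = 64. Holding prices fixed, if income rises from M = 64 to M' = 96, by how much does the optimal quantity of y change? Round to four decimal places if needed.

From the CES first-order condition, (1/5)·(y/x)^(1.5) = P_x/P_y.
Hence y/x = (5·P_x/P_y)^(1/(1.5)), i.e. raised to the 2/3 power.
With the ratio pinned down, the budget gives x* = M/(P_x + P_y·(y/x)) and y* = (y/x)·x*.
Numerically y/x = 1.652872, so x* = 64/(3.4 + 8·1.652872) = 3.8501 and y* = 1.652872·3.8501 = 6.3637.
At M' = 96: y* = 9.5456. Change: 9.5456 − 6.3637 = 3.1819.

Δy* = 3.1819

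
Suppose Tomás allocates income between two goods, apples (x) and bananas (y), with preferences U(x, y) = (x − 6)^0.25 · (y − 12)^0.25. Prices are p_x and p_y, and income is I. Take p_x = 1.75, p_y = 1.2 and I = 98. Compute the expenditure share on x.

share on x = 0.4801

Let x' = x−6, y' = y−12. MRS = y'/x' = p_x/p_y.
Substituting into the budget: x* = 6 + 0.5·(I − 6·p_x − 12·p_y)/p_x, and y* = 12 + 0.5·(…)/p_y.
Discretionary income = 98 − 6·1.75 − 12·1.2 = 73.1; x* = 6 + 0.5·73.1/1.75 = 26.8857; y* = 12 + 0.5·73.1/1.2 = 42.4583.
Expenditure on x: 1.75·26.8857 = 47.05; share = 0.4801.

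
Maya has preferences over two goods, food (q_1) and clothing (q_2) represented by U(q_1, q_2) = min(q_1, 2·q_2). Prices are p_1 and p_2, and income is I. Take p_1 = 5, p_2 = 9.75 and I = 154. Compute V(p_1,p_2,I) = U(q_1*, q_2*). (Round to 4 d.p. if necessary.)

With perfect complements, no substitution: consume in ratio q_1:q_2 = 2:1.
Budget: p_1·q_1 + p_2·(1/2)·q_1 = I, so (2·p_1 + p_2)·q_1 = 2·I.
Demand: q_1*(p_1,p_2,I) = 2·I/(2·p_1 + p_2), q_2* = I/(2·p_1 + p_2).
Here 2·5 + 9.75 = 19.75, giving q_1* = 15.5949 and q_2* = 7.7975.
Utility at the optimum: U(15.5949, 7.7975) = 15.5949.

V = 15.5949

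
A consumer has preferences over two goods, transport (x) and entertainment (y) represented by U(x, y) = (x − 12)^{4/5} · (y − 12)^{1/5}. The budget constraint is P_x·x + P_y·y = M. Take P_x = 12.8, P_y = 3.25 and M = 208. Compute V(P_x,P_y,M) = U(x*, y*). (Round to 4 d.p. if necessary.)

Let x' = x−12, y' = y−12. MRS = 4·y'/x' = P_x/P_y.
Substituting into the budget: x* = 12 + 0.8·(M − 12·P_x − 12·P_y)/P_x, and y* = 12 + 0.2·(…)/P_y.
Discretionary income = 208 − 12·12.8 − 12·3.25 = 15.4; x* = 12 + 0.8·15.4/12.8 = 12.9625; y* = 12 + 0.2·15.4/3.25 = 12.9477.
Utility at the optimum: U(12.9625, 12.9477) = 0.9595.

V = 0.9595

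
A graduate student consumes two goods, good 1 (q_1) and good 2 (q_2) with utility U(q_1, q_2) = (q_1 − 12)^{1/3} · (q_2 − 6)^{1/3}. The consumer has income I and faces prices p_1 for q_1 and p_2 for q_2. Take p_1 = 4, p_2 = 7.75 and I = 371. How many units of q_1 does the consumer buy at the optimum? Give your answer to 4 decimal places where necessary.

q_1* = 46.5625

This is Cobb-Douglas in (q_1−12, q_2−6): tangency gives 1/3·p_2·(q_2−6) = 1/3·p_1·(q_1−12).
After buying the subsistence bundle (12, 6), a share 0.5 of the remaining income goes to q_1: q_1* = 12 + 0.5·(I − 12p_1 − 6p_2)/p_1.
Discretionary income = 371 − 12·4 − 6·7.75 = 276.5; q_1* = 12 + 0.5·276.5/4 = 46.5625.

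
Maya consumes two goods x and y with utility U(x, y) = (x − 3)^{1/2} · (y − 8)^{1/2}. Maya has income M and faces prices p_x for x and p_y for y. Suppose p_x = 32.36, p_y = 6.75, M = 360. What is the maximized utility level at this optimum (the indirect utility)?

V = 7.068

This is Cobb-Douglas in (x−3, y−8): tangency gives 0.5·p_y·(y−8) = 0.5·p_x·(x−3).
Substituting into the budget: x* = 3 + 0.5·(M − 3·p_x − 8·p_y)/p_x, and y* = 8 + 0.5·(…)/p_y.
Discretionary income = 360 − 3·32.36 − 8·6.75 = 208.92; x* = 3 + 0.5·208.92/32.36 = 6.2281; y* = 8 + 0.5·208.92/6.75 = 23.4756.
Utility at the optimum: U(6.2281, 23.4756) = 7.068.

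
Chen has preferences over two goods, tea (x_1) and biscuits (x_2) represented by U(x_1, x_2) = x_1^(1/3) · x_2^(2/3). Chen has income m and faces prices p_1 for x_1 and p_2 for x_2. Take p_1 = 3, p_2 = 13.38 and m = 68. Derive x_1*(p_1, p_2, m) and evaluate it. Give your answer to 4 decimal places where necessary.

x_1* = 7.5556

Tangency: MRS = (1/2)·x_2/x_1 = p_1/p_2.
Rearranging, p_2·x_2 = 2·p_1·x_1. Substituting into the budget gives p_1·x_1·(1 + 2) = m.
Demand: x_1*(p_1,p_2,m) = 1/3·m/p_1 and x_2* = 2/3·m/p_2.
At p_1=3, p_2=13.38, m=68: x_1* = 1/3·68/3 = 7.5556.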